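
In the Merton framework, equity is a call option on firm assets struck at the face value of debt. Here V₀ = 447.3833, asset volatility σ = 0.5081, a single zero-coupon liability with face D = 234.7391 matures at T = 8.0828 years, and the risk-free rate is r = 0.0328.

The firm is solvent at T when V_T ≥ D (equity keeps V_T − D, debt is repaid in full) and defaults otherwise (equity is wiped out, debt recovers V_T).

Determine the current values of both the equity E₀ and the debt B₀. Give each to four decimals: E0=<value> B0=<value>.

d₁ = [ln(V₀/D) + (r + σ²/2)T] / (σ√T)
   = [ln(447.3833/234.7391) + (0.0328 + 0.5·0.5081²)·8.0828] / (0.5081·√8.0828)
   = [0.644941 + 1.308466] / 1.444542 = 1.352268
d₂ = d₁ − σ√T = 1.352268 − 1.444542 = -0.092274
N(d₁) = 0.911855,  N(d₂) = 0.463240,  e^(−rT) = 0.767117
E₀ = V₀·N(d₁) − D·e^(−rT)·N(d₂)
   = 447.3833·0.911855 − 234.7391·0.767117·0.463240 = 324.532017
B₀ = V₀ − E₀ = 447.3833 − 324.532017 = 122.851283

E0=324.5320 B0=122.8513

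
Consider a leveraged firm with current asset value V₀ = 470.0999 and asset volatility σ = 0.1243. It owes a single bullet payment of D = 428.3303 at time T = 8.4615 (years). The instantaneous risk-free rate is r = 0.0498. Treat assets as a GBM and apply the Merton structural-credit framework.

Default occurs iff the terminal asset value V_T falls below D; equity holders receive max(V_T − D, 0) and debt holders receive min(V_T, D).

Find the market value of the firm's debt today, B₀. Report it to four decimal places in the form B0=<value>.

B0=276.5146

d₁ = [ln(V₀/D) + (r + σ²/2)T] / (σ√T)
   = [ln(470.0999/428.3303) + (0.0498 + 0.5·0.1243²)·8.4615] / (0.1243·√8.4615)
   = [0.093051 + 0.486750] / 0.361572 = 1.603555
d₂ = d₁ − σ√T = 1.603555 − 0.361572 = 1.241983
N(d₁) = 0.945594,  N(d₂) = 0.892879,  e^(−rT) = 0.656139
E₀ = V₀·N(d₁) − D·e^(−rT)·N(d₂)
   = 470.0999·0.945594 − 428.3303·0.656139·0.892879 = 193.585263
B₀ = V₀ − E₀ = 470.0999 − 193.585263 = 276.514637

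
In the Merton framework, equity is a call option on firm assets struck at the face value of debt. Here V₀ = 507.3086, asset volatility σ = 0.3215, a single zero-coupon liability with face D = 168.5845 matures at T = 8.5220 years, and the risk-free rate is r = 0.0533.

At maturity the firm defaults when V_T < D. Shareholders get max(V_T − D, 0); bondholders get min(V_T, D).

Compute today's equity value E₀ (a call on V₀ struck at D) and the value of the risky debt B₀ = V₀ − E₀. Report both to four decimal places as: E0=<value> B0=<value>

E0=404.3489 B0=102.9597

d₁ = [ln(V₀/D) + (r + σ²/2)T] / (σ√T)
   = [ln(507.3086/168.5845) + (0.0533 + 0.5·0.3215²)·8.5220] / (0.3215·√8.5220)
   = [1.101682 + 0.894649] / 0.938538 = 2.127066
d₂ = d₁ − σ√T = 2.127066 − 0.938538 = 1.188528
N(d₁) = 0.983293,  N(d₂) = 0.882687,  e^(−rT) = 0.634941
E₀ = V₀·N(d₁) − D·e^(−rT)·N(d₂)
   = 507.3086·0.983293 − 168.5845·0.634941·0.882687 = 404.348867
B₀ = V₀ − E₀ = 507.3086 − 404.348867 = 102.959733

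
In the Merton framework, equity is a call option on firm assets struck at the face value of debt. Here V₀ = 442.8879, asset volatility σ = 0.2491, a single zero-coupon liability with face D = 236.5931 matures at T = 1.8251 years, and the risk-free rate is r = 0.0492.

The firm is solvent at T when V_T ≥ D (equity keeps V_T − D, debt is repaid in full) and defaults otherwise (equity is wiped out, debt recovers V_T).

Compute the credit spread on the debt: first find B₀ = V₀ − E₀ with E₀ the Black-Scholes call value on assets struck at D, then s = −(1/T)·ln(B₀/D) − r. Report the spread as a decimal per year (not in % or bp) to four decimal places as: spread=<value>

d₁ = [ln(V₀/D) + (r + σ²/2)T] / (σ√T)
   = [ln(442.8879/236.5931) + (0.0492 + 0.5·0.2491²)·1.8251] / (0.2491·√1.8251)
   = [0.626975 + 0.146419] / 0.336525 = 2.298179
d₂ = d₁ − σ√T = 2.298179 − 0.336525 = 1.961654
N(d₁) = 0.989224,  N(d₂) = 0.975099,  e^(−rT) = 0.914119
E₀ = V₀·N(d₁) − D·e^(−rT)·N(d₂)
   = 442.8879·0.989224 − 236.5931·0.914119·0.975099 = 227.226791
B₀ = V₀ − E₀ = 442.8879 − 227.226791 = 215.661109
spread = −(1/T)·ln(B₀/D) − r = −(1/1.8251)·ln(215.661109/236.5931) − 0.0492 = 0.00155533

spread=0.0016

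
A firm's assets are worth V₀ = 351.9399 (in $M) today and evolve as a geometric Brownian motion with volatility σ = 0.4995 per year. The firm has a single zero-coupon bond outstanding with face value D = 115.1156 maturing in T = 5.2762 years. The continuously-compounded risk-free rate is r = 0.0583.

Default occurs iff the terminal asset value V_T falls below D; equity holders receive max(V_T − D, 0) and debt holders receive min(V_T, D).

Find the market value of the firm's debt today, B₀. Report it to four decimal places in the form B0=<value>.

B0=75.5251

d₁ = [ln(V₀/D) + (r + σ²/2)T] / (σ√T)
   = [ln(351.9399/115.1156) + (0.0583 + 0.5·0.4995²)·5.2762] / (0.4995·√5.2762)
   = [1.117524 + 0.965809] / 1.147351 = 1.815777
d₂ = d₁ − σ√T = 1.815777 − 1.147351 = 0.668426
N(d₁) = 0.965298,  N(d₂) = 0.748069,  e^(−rT) = 0.735208
E₀ = V₀·N(d₁) − D·e^(−rT)·N(d₂)
   = 351.9399·0.965298 − 115.1156·0.735208·0.748069 = 276.414789
B₀ = V₀ − E₀ = 351.9399 − 276.414789 = 75.525111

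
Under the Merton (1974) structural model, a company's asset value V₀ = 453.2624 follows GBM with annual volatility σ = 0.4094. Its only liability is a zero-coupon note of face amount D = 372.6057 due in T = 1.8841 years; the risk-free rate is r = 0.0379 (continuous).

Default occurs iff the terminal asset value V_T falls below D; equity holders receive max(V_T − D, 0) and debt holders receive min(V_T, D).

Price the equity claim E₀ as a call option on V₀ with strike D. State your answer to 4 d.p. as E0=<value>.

E0=151.2053

d₁ = [ln(V₀/D) + (r + σ²/2)T] / (σ√T)
   = [ln(453.2624/372.6057) + (0.0379 + 0.5·0.4094²)·1.8841] / (0.4094·√1.8841)
   = [0.195950 + 0.229303] / 0.561953 = 0.756742
d₂ = d₁ − σ√T = 0.756742 − 0.561953 = 0.194789
N(d₁) = 0.775398,  N(d₂) = 0.577221,  e^(−rT) = 0.931083
E₀ = V₀·N(d₁) − D·e^(−rT)·N(d₂)
   = 453.2624·0.775398 − 372.6057·0.931083·0.577221 = 151.205302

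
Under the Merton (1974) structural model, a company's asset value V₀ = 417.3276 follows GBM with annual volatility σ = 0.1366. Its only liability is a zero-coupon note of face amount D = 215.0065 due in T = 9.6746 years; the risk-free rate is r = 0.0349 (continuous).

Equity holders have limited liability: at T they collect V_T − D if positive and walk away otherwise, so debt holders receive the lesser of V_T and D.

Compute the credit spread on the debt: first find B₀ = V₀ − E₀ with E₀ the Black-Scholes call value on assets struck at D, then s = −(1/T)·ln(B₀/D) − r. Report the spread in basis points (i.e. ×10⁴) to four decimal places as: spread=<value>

spread=2.2120

d₁ = [ln(V₀/D) + (r + σ²/2)T] / (σ√T)
   = [ln(417.3276/215.0065) + (0.0349 + 0.5·0.1366²)·9.6746] / (0.1366·√9.6746)
   = [0.663203 + 0.427905] / 0.424881 = 2.568034
d₂ = d₁ − σ√T = 2.568034 − 0.424881 = 2.143153
N(d₁) = 0.994886,  N(d₂) = 0.983950,  e^(−rT) = 0.713450
E₀ = V₀·N(d₁) − D·e^(−rT)·N(d₂)
   = 417.3276·0.994886 − 215.0065·0.713450·0.983950 = 264.259226
B₀ = V₀ − E₀ = 417.3276 − 264.259226 = 153.068374
spread = −(1/T)·ln(B₀/D) − r = −(1/9.6746)·ln(153.068374/215.0065) − 0.0349 = 0.00022120
in basis points: 0.00022120 × 10⁴ = 2.2120 bp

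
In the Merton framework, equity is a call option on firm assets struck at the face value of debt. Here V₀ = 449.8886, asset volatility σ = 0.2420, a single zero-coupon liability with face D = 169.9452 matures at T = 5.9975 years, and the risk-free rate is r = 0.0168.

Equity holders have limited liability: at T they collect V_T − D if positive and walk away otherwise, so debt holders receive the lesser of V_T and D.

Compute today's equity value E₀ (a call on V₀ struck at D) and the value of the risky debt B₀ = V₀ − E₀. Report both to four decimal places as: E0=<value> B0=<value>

d₁ = [ln(V₀/D) + (r + σ²/2)T] / (σ√T)
   = [ln(449.8886/169.9452) + (0.0168 + 0.5·0.2420²)·5.9975] / (0.2420·√5.9975)
   = [0.973524 + 0.276377] / 0.592653 = 2.108993
d₂ = d₁ − σ√T = 2.108993 − 0.592653 = 1.516340
N(d₁) = 0.982527,  N(d₂) = 0.935283,  e^(−rT) = 0.904152
E₀ = V₀·N(d₁) − D·e^(−rT)·N(d₂)
   = 449.8886·0.982527 − 169.9452·0.904152·0.935283 = 298.315746
B₀ = V₀ − E₀ = 449.8886 − 298.315746 = 151.572854

E0=298.3157 B0=151.5729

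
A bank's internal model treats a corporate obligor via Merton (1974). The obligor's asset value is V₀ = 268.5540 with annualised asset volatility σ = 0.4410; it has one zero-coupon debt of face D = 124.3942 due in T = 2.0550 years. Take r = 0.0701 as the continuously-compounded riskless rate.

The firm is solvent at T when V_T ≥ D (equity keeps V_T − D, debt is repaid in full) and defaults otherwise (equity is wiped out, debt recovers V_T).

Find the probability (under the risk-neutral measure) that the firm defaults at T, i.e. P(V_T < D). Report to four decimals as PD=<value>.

PD=0.1294

d₁ = [ln(V₀/D) + (r + σ²/2)T] / (σ√T)
   = [ln(268.5540/124.3942) + (0.0701 + 0.5·0.4410²)·2.0550] / (0.4410·√2.0550)
   = [0.769596 + 0.343885] / 0.632185 = 1.761320
d₂ = d₁ − σ√T = 1.761320 − 0.632185 = 1.129135
risk-neutral PD = N(−d₂) = N(-1.129135) = 0.129420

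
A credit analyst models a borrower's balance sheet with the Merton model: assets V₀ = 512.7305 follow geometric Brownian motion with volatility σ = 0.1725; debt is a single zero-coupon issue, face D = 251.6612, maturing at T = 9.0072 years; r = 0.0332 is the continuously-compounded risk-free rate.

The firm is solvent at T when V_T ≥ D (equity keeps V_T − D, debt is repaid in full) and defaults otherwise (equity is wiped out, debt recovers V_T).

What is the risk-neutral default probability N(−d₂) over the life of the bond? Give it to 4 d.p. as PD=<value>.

PD=0.0452

d₁ = [ln(V₀/D) + (r + σ²/2)T] / (σ√T)
   = [ln(512.7305/251.6612) + (0.0332 + 0.5·0.1725²)·9.0072] / (0.1725·√9.0072)
   = [0.711667 + 0.433049] / 0.517707 = 2.211127
d₂ = d₁ − σ√T = 2.211127 − 0.517707 = 1.693420
risk-neutral PD = N(−d₂) = N(-1.693420) = 0.045188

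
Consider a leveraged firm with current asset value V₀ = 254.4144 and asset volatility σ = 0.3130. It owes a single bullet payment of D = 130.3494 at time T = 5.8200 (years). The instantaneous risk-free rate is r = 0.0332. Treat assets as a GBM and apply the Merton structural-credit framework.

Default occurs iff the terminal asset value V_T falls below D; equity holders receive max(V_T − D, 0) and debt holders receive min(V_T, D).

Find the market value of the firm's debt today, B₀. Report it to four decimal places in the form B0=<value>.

d₁ = [ln(V₀/D) + (r + σ²/2)T] / (σ√T)
   = [ln(254.4144/130.3494) + (0.0332 + 0.5·0.3130²)·5.8200] / (0.3130·√5.8200)
   = [0.668746 + 0.478314] / 0.755102 = 1.519078
d₂ = d₁ − σ√T = 1.519078 − 0.755102 = 0.763976
N(d₁) = 0.935629,  N(d₂) = 0.777559,  e^(−rT) = 0.824297
E₀ = V₀·N(d₁) − D·e^(−rT)·N(d₂)
   = 254.4144·0.935629 − 130.3494·0.824297·0.777559 = 154.491251
B₀ = V₀ − E₀ = 254.4144 − 154.491251 = 99.923149

B0=99.9231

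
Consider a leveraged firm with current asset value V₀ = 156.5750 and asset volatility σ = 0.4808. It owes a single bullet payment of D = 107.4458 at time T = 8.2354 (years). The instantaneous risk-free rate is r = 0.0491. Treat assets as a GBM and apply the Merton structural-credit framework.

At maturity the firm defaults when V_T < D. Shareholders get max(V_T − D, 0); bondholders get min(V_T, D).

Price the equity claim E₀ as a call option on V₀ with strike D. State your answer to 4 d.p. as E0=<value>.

E0=107.8807

d₁ = [ln(V₀/D) + (r + σ²/2)T] / (σ√T)
   = [ln(156.5750/107.4458) + (0.0491 + 0.5·0.4808²)·8.2354] / (0.4808·√8.2354)
   = [0.376549 + 1.356241] / 1.379770 = 1.255854
d₂ = d₁ − σ√T = 1.255854 − 1.379770 = -0.123917
N(d₁) = 0.895416,  N(d₂) = 0.450691,  e^(−rT) = 0.667405
E₀ = V₀·N(d₁) − D·e^(−rT)·N(d₂)
   = 156.5750·0.895416 − 107.4458·0.667405·0.450691 = 107.880714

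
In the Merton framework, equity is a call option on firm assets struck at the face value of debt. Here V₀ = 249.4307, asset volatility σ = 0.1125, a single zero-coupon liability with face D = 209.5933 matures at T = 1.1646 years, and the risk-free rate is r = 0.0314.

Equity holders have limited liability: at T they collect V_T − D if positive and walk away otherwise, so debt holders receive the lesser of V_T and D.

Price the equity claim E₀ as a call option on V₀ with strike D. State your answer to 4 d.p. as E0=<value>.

E0=47.8208

d₁ = [ln(V₀/D) + (r + σ²/2)T] / (σ√T)
   = [ln(249.4307/209.5933) + (0.0314 + 0.5·0.1125²)·1.1646] / (0.1125·√1.1646)
   = [0.174012 + 0.043938] / 0.121406 = 1.795215
d₂ = d₁ − σ√T = 1.795215 − 0.121406 = 1.673809
N(d₁) = 0.963690,  N(d₂) = 0.952916,  e^(−rT) = 0.964092
E₀ = V₀·N(d₁) − D·e^(−rT)·N(d₂)
   = 249.4307·0.963690 − 209.5933·0.964092·0.952916 = 47.820846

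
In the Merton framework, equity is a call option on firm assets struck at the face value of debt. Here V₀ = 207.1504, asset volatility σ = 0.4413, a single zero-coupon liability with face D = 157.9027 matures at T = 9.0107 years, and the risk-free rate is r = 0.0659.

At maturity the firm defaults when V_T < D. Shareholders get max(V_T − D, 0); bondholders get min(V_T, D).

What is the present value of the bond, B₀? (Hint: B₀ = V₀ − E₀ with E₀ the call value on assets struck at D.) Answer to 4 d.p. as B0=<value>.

d₁ = [ln(V₀/D) + (r + σ²/2)T] / (σ√T)
   = [ln(207.1504/157.9027) + (0.0659 + 0.5·0.4413²)·9.0107] / (0.4413·√9.0107)
   = [0.271466 + 1.471203] / 1.324687 = 1.315533
d₂ = d₁ − σ√T = 1.315533 − 1.324687 = -0.009154
N(d₁) = 0.905835,  N(d₂) = 0.496348,  e^(−rT) = 0.552222
E₀ = V₀·N(d₁) − D·e^(−rT)·N(d₂)
   = 207.1504·0.905835 − 157.9027·0.552222·0.496348 = 144.363748
B₀ = V₀ − E₀ = 207.1504 − 144.363748 = 62.786652

B0=62.7867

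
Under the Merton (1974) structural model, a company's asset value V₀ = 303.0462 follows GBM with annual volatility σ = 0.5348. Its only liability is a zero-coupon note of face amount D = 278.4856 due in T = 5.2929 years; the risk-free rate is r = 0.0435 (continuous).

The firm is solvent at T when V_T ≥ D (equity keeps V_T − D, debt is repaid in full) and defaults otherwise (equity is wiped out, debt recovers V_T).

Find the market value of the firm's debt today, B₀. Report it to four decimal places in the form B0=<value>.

d₁ = [ln(V₀/D) + (r + σ²/2)T] / (σ√T)
   = [ln(303.0462/278.4856) + (0.0435 + 0.5·0.5348²)·5.2929] / (0.5348·√5.2929)
   = [0.084519 + 0.987155] / 1.230377 = 0.871013
d₂ = d₁ − σ√T = 0.871013 − 1.230377 = -0.359364
N(d₁) = 0.808126,  N(d₂) = 0.359661,  e^(−rT) = 0.794342
E₀ = V₀·N(d₁) − D·e^(−rT)·N(d₂)
   = 303.0462·0.808126 − 278.4856·0.794342·0.359661 = 165.337955
B₀ = V₀ − E₀ = 303.0462 − 165.337955 = 137.708245

B0=137.7082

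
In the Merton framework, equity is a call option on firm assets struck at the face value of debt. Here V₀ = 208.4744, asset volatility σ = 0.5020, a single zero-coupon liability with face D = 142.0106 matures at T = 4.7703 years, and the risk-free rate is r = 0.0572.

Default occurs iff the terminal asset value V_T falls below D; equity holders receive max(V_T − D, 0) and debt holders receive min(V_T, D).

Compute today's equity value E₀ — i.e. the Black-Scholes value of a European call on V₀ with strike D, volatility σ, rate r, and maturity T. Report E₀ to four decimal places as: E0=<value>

E0=126.0416

d₁ = [ln(V₀/D) + (r + σ²/2)T] / (σ√T)
   = [ln(208.4744/142.0106) + (0.0572 + 0.5·0.5020²)·4.7703] / (0.5020·√4.7703)
   = [0.383915 + 0.873929] / 1.096419 = 1.147228
d₂ = d₁ − σ√T = 1.147228 − 1.096419 = 0.050809
N(d₁) = 0.874356,  N(d₂) = 0.520261,  e^(−rT) = 0.761198
E₀ = V₀·N(d₁) − D·e^(−rT)·N(d₂)
   = 208.4744·0.874356 − 142.0106·0.761198·0.520261 = 126.041587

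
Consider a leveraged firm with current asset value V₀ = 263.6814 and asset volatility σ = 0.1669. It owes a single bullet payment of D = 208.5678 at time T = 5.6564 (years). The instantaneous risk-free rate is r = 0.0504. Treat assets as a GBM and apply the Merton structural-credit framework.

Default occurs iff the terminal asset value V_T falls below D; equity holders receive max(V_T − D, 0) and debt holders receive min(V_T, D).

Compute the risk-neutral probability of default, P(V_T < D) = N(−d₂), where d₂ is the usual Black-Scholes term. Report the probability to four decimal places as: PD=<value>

d₁ = [ln(V₀/D) + (r + σ²/2)T] / (σ√T)
   = [ln(263.6814/208.5678) + (0.0504 + 0.5·0.1669²)·5.6564] / (0.1669·√5.6564)
   = [0.234477 + 0.363864] / 0.396941 = 1.507379
d₂ = d₁ − σ√T = 1.507379 − 0.396941 = 1.110438
risk-neutral PD = N(−d₂) = N(-1.110438) = 0.133405

PD=0.1334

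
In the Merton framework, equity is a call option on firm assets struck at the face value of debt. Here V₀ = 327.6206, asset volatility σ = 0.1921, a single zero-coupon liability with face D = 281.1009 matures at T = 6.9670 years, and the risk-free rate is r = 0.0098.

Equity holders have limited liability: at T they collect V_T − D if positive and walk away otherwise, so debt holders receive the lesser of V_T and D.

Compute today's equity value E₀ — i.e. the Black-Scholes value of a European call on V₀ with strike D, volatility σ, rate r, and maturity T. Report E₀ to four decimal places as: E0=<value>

E0=96.9911

d₁ = [ln(V₀/D) + (r + σ²/2)T] / (σ√T)
   = [ln(327.6206/281.1009) + (0.0098 + 0.5·0.1921²)·6.9670] / (0.1921·√6.9670)
   = [0.153143 + 0.196826] / 0.507049 = 0.690206
d₂ = d₁ − σ√T = 0.690206 − 0.507049 = 0.183157
N(d₁) = 0.754968,  N(d₂) = 0.572663,  e^(−rT) = 0.934002
E₀ = V₀·N(d₁) − D·e^(−rT)·N(d₂)
   = 327.6206·0.754968 − 281.1009·0.934002·0.572663 = 96.991113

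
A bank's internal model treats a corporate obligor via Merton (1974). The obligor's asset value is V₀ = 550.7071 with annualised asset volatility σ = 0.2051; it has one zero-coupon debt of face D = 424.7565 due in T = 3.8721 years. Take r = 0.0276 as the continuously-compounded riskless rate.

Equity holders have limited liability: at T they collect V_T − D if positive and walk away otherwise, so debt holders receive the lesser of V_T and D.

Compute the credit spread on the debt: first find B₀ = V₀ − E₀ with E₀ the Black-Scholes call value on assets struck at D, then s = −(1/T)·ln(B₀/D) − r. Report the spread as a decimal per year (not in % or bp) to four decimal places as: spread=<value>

spread=0.0125

d₁ = [ln(V₀/D) + (r + σ²/2)T] / (σ√T)
   = [ln(550.7071/424.7565) + (0.0276 + 0.5·0.2051²)·3.8721] / (0.2051·√3.8721)
   = [0.259687 + 0.188312] / 0.403589 = 1.110038
d₂ = d₁ − σ√T = 1.110038 − 0.403589 = 0.706450
N(d₁) = 0.866509,  N(d₂) = 0.760046,  e^(−rT) = 0.898643
E₀ = V₀·N(d₁) − D·e^(−rT)·N(d₂)
   = 550.7071·0.866509 − 424.7565·0.898643·0.760046 = 187.079829
B₀ = V₀ − E₀ = 550.7071 − 187.079829 = 363.627271
spread = −(1/T)·ln(B₀/D) − r = −(1/3.8721)·ln(363.627271/424.7565) − 0.0276 = 0.01252983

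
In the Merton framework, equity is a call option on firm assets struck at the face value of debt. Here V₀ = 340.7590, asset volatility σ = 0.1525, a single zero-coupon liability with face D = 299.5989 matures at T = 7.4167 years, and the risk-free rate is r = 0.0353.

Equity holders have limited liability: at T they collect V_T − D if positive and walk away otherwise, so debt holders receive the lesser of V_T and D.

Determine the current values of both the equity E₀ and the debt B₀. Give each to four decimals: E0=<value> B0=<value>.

E0=120.8782 B0=219.8808

d₁ = [ln(V₀/D) + (r + σ²/2)T] / (σ√T)
   = [ln(340.7590/299.5989) + (0.0353 + 0.5·0.1525²)·7.4167] / (0.1525·√7.4167)
   = [0.128731 + 0.348052] / 0.415313 = 1.148009
d₂ = d₁ − σ√T = 1.148009 − 0.415313 = 0.732696
N(d₁) = 0.874518,  N(d₂) = 0.768128,  e^(−rT) = 0.769658
E₀ = V₀·N(d₁) − D·e^(−rT)·N(d₂)
   = 340.7590·0.874518 − 299.5989·0.769658·0.768128 = 120.878155
B₀ = V₀ − E₀ = 340.7590 − 120.878155 = 219.880845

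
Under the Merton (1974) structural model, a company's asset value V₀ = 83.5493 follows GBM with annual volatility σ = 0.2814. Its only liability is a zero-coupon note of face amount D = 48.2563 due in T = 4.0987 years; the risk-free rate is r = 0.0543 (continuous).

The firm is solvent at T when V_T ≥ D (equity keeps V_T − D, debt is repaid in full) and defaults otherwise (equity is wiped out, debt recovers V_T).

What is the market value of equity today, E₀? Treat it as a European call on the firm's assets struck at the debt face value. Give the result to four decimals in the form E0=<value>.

E0=46.1967

d₁ = [ln(V₀/D) + (r + σ²/2)T] / (σ√T)
   = [ln(83.5493/48.2563) + (0.0543 + 0.5·0.2814²)·4.0987] / (0.2814·√4.0987)
   = [0.548910 + 0.384839] / 0.569701 = 1.639016
d₂ = d₁ − σ√T = 1.639016 − 0.569701 = 1.069315
N(d₁) = 0.949395,  N(d₂) = 0.857536,  e^(−rT) = 0.800467
E₀ = V₀·N(d₁) − D·e^(−rT)·N(d₂)
   = 83.5493·0.949395 − 48.2563·0.800467·0.857536 = 46.196733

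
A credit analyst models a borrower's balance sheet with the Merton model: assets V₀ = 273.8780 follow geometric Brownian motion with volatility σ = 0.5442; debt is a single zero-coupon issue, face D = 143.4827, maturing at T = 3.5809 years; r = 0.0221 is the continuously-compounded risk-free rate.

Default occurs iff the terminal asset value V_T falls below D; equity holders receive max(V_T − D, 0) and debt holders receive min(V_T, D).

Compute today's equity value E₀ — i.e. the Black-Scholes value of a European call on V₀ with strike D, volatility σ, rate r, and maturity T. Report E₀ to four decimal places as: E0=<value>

E0=167.1328

d₁ = [ln(V₀/D) + (r + σ²/2)T] / (σ√T)
   = [ln(273.8780/143.4827) + (0.0221 + 0.5·0.5442²)·3.5809] / (0.5442·√3.5809)
   = [0.646468 + 0.609386] / 1.029804 = 1.219508
d₂ = d₁ − σ√T = 1.219508 − 1.029804 = 0.189704
N(d₁) = 0.888674,  N(d₂) = 0.575229,  e^(−rT) = 0.923913
E₀ = V₀·N(d₁) − D·e^(−rT)·N(d₂)
   = 273.8780·0.888674 − 143.4827·0.923913·0.575229 = 167.132783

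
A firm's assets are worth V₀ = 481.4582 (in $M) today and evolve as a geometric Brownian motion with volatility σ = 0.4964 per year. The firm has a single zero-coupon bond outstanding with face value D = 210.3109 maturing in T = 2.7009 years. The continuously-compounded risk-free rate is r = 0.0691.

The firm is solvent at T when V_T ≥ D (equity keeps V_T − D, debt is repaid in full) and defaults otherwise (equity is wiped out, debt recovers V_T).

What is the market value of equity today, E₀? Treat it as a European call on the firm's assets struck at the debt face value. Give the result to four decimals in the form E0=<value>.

E0=318.3996

d₁ = [ln(V₀/D) + (r + σ²/2)T] / (σ√T)
   = [ln(481.4582/210.3109) + (0.0691 + 0.5·0.4964²)·2.7009] / (0.4964·√2.7009)
   = [0.828233 + 0.519401] / 0.815804 = 1.651907
d₂ = d₁ − σ√T = 1.651907 − 0.815804 = 0.836103
N(d₁) = 0.950723,  N(d₂) = 0.798451,  e^(−rT) = 0.829749
E₀ = V₀·N(d₁) − D·e^(−rT)·N(d₂)
   = 481.4582·0.950723 − 210.3109·0.829749·0.798451 = 318.399553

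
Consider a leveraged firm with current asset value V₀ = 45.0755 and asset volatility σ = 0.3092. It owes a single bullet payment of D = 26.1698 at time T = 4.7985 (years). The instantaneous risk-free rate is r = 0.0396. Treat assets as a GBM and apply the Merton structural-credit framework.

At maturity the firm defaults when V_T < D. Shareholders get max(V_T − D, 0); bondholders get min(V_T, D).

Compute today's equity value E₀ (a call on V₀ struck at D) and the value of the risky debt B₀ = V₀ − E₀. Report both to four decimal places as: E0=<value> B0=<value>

E0=24.8798 B0=20.1957

d₁ = [ln(V₀/D) + (r + σ²/2)T] / (σ√T)
   = [ln(45.0755/26.1698) + (0.0396 + 0.5·0.3092²)·4.7985] / (0.3092·√4.7985)
   = [0.543733 + 0.419400] / 0.677317 = 1.421982
d₂ = d₁ − σ√T = 1.421982 − 0.677317 = 0.744664
N(d₁) = 0.922484,  N(d₂) = 0.771763,  e^(−rT) = 0.826942
E₀ = V₀·N(d₁) − D·e^(−rT)·N(d₂)
   = 45.0755·0.922484 − 26.1698·0.826942·0.771763 = 24.879792
B₀ = V₀ − E₀ = 45.0755 − 24.879792 = 20.195708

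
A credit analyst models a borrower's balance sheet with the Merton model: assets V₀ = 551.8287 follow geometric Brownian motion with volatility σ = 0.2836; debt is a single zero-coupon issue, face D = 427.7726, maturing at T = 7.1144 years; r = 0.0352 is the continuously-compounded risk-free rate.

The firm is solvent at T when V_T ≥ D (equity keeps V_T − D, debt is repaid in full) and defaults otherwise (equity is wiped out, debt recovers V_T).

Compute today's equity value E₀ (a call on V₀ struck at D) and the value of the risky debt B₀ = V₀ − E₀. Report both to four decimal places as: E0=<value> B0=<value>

E0=265.8382 B0=285.9905

d₁ = [ln(V₀/D) + (r + σ²/2)T] / (σ√T)
   = [ln(551.8287/427.7726) + (0.0352 + 0.5·0.2836²)·7.1144] / (0.2836·√7.1144)
   = [0.254646 + 0.536529] / 0.756442 = 1.045917
d₂ = d₁ − σ√T = 1.045917 − 0.756442 = 0.289475
N(d₁) = 0.852200,  N(d₂) = 0.613891,  e^(−rT) = 0.778468
E₀ = V₀·N(d₁) − D·e^(−rT)·N(d₂)
   = 551.8287·0.852200 − 427.7726·0.778468·0.613891 = 265.838244
B₀ = V₀ − E₀ = 551.8287 − 265.838244 = 285.990456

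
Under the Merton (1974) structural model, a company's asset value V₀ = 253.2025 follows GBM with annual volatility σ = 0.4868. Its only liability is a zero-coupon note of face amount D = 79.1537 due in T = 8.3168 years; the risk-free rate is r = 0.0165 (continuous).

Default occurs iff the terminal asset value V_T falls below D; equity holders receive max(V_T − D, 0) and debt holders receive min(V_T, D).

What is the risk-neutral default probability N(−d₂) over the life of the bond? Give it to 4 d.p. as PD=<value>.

PD=0.4113

d₁ = [ln(V₀/D) + (r + σ²/2)T] / (σ√T)
   = [ln(253.2025/79.1537) + (0.0165 + 0.5·0.4868²)·8.3168] / (0.4868·√8.3168)
   = [1.162798 + 1.122661] / 1.403876 = 1.627964
d₂ = d₁ − σ√T = 1.627964 − 1.403876 = 0.224088
risk-neutral PD = N(−d₂) = N(-0.224088) = 0.411344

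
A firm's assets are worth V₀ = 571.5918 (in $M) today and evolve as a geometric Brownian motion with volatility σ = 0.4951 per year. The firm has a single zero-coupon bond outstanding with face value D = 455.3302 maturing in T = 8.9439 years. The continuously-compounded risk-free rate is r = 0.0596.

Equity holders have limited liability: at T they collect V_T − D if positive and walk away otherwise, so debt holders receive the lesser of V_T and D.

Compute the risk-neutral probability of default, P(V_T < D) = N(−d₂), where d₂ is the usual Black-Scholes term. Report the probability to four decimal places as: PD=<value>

PD=0.5897

d₁ = [ln(V₀/D) + (r + σ²/2)T] / (σ√T)
   = [ln(571.5918/455.3302) + (0.0596 + 0.5·0.4951²)·8.9439] / (0.4951·√8.9439)
   = [0.227402 + 1.629239] / 1.480664 = 1.253925
d₂ = d₁ − σ√T = 1.253925 − 1.480664 = -0.226739
risk-neutral PD = N(−d₂) = N(0.226739) = 0.589687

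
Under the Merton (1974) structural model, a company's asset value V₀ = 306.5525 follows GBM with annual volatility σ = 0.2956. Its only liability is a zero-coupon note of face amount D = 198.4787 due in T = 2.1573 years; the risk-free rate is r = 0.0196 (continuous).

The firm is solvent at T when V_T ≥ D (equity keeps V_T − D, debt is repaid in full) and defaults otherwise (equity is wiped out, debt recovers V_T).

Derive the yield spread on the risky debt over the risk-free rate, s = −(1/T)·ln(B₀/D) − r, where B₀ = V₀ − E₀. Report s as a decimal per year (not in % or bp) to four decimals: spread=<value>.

spread=0.0176

d₁ = [ln(V₀/D) + (r + σ²/2)T] / (σ√T)
   = [ln(306.5525/198.4787) + (0.0196 + 0.5·0.2956²)·2.1573] / (0.2956·√2.1573)
   = [0.434707 + 0.136535] / 0.434170 = 1.315711
d₂ = d₁ − σ√T = 1.315711 − 0.434170 = 0.881541
N(d₁) = 0.905864,  N(d₂) = 0.810987,  e^(−rT) = 0.958598
E₀ = V₀·N(d₁) − D·e^(−rT)·N(d₂)
   = 306.5525·0.905864 − 198.4787·0.958598·0.810987 = 123.395434
B₀ = V₀ − E₀ = 306.5525 − 123.395434 = 183.157066
spread = −(1/T)·ln(B₀/D) − r = −(1/2.1573)·ln(183.157066/198.4787) − 0.0196 = 0.01763994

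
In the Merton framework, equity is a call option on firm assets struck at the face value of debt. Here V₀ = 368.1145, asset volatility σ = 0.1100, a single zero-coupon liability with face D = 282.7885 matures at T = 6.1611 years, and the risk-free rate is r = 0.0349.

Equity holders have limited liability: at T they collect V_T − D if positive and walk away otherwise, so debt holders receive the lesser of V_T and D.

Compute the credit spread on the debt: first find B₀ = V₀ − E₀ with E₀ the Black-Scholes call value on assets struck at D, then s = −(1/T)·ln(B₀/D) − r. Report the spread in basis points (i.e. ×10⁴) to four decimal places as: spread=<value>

spread=8.9931

d₁ = [ln(V₀/D) + (r + σ²/2)T] / (σ√T)
   = [ln(368.1145/282.7885) + (0.0349 + 0.5·0.1100²)·6.1611] / (0.1100·√6.1611)
   = [0.263695 + 0.252297] / 0.273037 = 1.889822
d₂ = d₁ − σ√T = 1.889822 − 0.273037 = 1.616785
N(d₁) = 0.970609,  N(d₂) = 0.947038,  e^(−rT) = 0.806523
E₀ = V₀·N(d₁) − D·e^(−rT)·N(d₂)
   = 368.1145·0.970609 − 282.7885·0.806523·0.947038 = 141.299173
B₀ = V₀ − E₀ = 368.1145 − 141.299173 = 226.815327
spread = −(1/T)·ln(B₀/D) − r = −(1/6.1611)·ln(226.815327/282.7885) − 0.0349 = 0.00089931
in basis points: 0.00089931 × 10⁴ = 8.9931 bp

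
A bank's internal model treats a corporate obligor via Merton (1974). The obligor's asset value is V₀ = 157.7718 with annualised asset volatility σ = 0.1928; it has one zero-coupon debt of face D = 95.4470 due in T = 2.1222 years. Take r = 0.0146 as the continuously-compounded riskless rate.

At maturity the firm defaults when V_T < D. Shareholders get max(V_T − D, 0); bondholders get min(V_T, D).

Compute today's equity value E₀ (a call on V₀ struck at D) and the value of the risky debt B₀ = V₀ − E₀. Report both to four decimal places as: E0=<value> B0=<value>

E0=65.6094 B0=92.1624

d₁ = [ln(V₀/D) + (r + σ²/2)T] / (σ√T)
   = [ln(157.7718/95.4470) + (0.0146 + 0.5·0.1928²)·2.1222] / (0.1928·√2.1222)
   = [0.502579 + 0.070427] / 0.280867 = 2.040134
d₂ = d₁ − σ√T = 2.040134 − 0.280867 = 1.759268
N(d₁) = 0.979332,  N(d₂) = 0.960734,  e^(−rT) = 0.969491
E₀ = V₀·N(d₁) − D·e^(−rT)·N(d₂)
   = 157.7718·0.979332 − 95.4470·0.969491·0.960734 = 65.609375
B₀ = V₀ − E₀ = 157.7718 − 65.609375 = 92.162425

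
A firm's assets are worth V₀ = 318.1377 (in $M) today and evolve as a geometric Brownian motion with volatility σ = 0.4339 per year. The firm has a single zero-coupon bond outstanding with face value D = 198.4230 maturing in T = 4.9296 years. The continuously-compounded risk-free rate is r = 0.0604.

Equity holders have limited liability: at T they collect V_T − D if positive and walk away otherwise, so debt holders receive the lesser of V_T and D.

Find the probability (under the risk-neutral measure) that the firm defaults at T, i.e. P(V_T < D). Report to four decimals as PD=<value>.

d₁ = [ln(V₀/D) + (r + σ²/2)T] / (σ√T)
   = [ln(318.1377/198.4230) + (0.0604 + 0.5·0.4339²)·4.9296] / (0.4339·√4.9296)
   = [0.472083 + 0.761794] / 0.963375 = 1.280785
d₂ = d₁ − σ√T = 1.280785 − 0.963375 = 0.317410
risk-neutral PD = N(−d₂) = N(-0.317410) = 0.375466

PD=0.3755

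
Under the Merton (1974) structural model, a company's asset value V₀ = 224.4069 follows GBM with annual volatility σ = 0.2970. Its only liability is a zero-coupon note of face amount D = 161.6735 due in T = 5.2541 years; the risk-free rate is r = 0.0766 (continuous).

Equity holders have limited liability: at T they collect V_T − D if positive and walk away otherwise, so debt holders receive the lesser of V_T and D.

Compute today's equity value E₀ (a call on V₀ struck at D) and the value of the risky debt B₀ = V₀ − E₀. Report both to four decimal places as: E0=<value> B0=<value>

E0=123.6936 B0=100.7133

d₁ = [ln(V₀/D) + (r + σ²/2)T] / (σ√T)
   = [ln(224.4069/161.6735) + (0.0766 + 0.5·0.2970²)·5.2541] / (0.2970·√5.2541)
   = [0.327882 + 0.634194] / 0.680778 = 1.413200
d₂ = d₁ − σ√T = 1.413200 − 0.680778 = 0.732422
N(d₁) = 0.921202,  N(d₂) = 0.768044,  e^(−rT) = 0.668670
E₀ = V₀·N(d₁) − D·e^(−rT)·N(d₂)
   = 224.4069·0.921202 − 161.6735·0.668670·0.768044 = 123.693555
B₀ = V₀ − E₀ = 224.4069 − 123.693555 = 100.713345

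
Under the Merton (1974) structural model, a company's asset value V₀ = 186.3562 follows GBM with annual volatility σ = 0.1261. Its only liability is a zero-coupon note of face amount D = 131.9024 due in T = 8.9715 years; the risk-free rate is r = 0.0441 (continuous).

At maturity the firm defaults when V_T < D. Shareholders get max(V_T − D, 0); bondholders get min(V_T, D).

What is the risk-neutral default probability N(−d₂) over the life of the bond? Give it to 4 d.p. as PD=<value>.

d₁ = [ln(V₀/D) + (r + σ²/2)T] / (σ√T)
   = [ln(186.3562/131.9024) + (0.0441 + 0.5·0.1261²)·8.9715] / (0.1261·√8.9715)
   = [0.345598 + 0.466972] / 0.377701 = 2.151359
d₂ = d₁ − σ√T = 2.151359 − 0.377701 = 1.773659
risk-neutral PD = N(−d₂) = N(-1.773659) = 0.038060

PD=0.0381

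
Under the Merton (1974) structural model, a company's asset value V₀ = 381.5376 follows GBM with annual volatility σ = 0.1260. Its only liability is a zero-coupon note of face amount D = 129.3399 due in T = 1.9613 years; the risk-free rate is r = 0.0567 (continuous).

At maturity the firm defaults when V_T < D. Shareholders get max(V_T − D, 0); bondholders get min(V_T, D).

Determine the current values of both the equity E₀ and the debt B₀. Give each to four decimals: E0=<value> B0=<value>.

d₁ = [ln(V₀/D) + (r + σ²/2)T] / (σ√T)
   = [ln(381.5376/129.3399) + (0.0567 + 0.5·0.1260²)·1.9613] / (0.1260·√1.9613)
   = [1.081766 + 0.126775] / 0.176458 = 6.848863
d₂ = d₁ − σ√T = 6.848863 − 0.176458 = 6.672405
N(d₁) = 1.000000,  N(d₂) = 1.000000,  e^(−rT) = 0.894755
E₀ = V₀·N(d₁) − D·e^(−rT)·N(d₂)
   = 381.5376·1.000000 − 129.3399·0.894755·1.000000 = 265.810120
B₀ = V₀ − E₀ = 381.5376 − 265.810120 = 115.727480

E0=265.8101 B0=115.7275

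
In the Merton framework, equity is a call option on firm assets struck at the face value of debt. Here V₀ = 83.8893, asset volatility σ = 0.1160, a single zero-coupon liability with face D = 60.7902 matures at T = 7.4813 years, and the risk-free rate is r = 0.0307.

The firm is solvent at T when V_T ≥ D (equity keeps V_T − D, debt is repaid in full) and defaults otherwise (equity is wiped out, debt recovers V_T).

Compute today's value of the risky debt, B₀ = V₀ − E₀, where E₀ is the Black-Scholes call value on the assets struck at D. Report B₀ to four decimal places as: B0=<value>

B0=47.9830

d₁ = [ln(V₀/D) + (r + σ²/2)T] / (σ√T)
   = [ln(83.8893/60.7902) + (0.0307 + 0.5·0.1160²)·7.4813] / (0.1160·√7.4813)
   = [0.322069 + 0.280010] / 0.317283 = 1.897612
d₂ = d₁ − σ√T = 1.897612 − 0.317283 = 1.580329
N(d₁) = 0.971126,  N(d₂) = 0.942984,  e^(−rT) = 0.794791
E₀ = V₀·N(d₁) − D·e^(−rT)·N(d₂)
   = 83.8893·0.971126 − 60.7902·0.794791·0.942984 = 35.906346
B₀ = V₀ − E₀ = 83.8893 − 35.906346 = 47.982954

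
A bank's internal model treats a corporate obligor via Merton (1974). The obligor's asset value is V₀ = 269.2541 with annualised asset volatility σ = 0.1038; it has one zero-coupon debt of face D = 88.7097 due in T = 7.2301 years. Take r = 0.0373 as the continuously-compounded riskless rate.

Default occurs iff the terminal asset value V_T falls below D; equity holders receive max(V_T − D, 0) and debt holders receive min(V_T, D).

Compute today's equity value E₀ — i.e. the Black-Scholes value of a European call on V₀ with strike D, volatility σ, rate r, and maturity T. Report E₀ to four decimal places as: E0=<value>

E0=201.5134

d₁ = [ln(V₀/D) + (r + σ²/2)T] / (σ√T)
   = [ln(269.2541/88.7097) + (0.0373 + 0.5·0.1038²)·7.2301] / (0.1038·√7.2301)
   = [1.110286 + 0.308633] / 0.279106 = 5.083796
d₂ = d₁ − σ√T = 5.083796 − 0.279106 = 4.804690
N(d₁) = 1.000000,  N(d₂) = 0.999999,  e^(−rT) = 0.763622
E₀ = V₀·N(d₁) − D·e^(−rT)·N(d₂)
   = 269.2541·1.000000 − 88.7097·0.763622·0.999999 = 201.513448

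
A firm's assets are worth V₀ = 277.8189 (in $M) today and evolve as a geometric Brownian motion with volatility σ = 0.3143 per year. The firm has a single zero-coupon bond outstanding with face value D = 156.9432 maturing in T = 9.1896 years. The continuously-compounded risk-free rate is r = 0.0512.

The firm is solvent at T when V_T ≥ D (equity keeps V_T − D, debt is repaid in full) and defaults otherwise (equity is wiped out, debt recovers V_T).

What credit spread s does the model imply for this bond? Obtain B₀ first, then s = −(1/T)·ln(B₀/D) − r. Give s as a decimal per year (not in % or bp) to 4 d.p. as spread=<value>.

d₁ = [ln(V₀/D) + (r + σ²/2)T] / (σ√T)
   = [ln(277.8189/156.9432) + (0.0512 + 0.5·0.3143²)·9.1896] / (0.3143·√9.1896)
   = [0.571086 + 0.924402] / 0.952780 = 1.569605
d₂ = d₁ − σ√T = 1.569605 − 0.952780 = 0.616824
N(d₁) = 0.941746,  N(d₂) = 0.731325,  e^(−rT) = 0.624685
E₀ = V₀·N(d₁) − D·e^(−rT)·N(d₂)
   = 277.8189·0.941746 − 156.9432·0.624685·0.731325 = 189.935818
B₀ = V₀ − E₀ = 277.8189 − 189.935818 = 87.883082
spread = −(1/T)·ln(B₀/D) − r = −(1/9.1896)·ln(87.883082/156.9432) − 0.0512 = 0.01190140

spread=0.0119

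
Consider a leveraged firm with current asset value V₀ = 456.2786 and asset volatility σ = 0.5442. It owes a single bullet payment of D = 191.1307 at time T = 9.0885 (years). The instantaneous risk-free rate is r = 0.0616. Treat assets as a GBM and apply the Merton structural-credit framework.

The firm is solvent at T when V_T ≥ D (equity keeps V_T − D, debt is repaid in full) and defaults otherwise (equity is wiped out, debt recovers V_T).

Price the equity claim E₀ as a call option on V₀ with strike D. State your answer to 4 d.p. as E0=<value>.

d₁ = [ln(V₀/D) + (r + σ²/2)T] / (σ√T)
   = [ln(456.2786/191.1307) + (0.0616 + 0.5·0.5442²)·9.0885] / (0.5442·√9.0885)
   = [0.870146 + 1.905648] / 1.640607 = 1.691931
d₂ = d₁ − σ√T = 1.691931 − 1.640607 = 0.051323
N(d₁) = 0.954670,  N(d₂) = 0.520466,  e^(−rT) = 0.571294
E₀ = V₀·N(d₁) − D·e^(−rT)·N(d₂)
   = 456.2786·0.954670 − 191.1307·0.571294·0.520466 = 378.765053

E0=378.7651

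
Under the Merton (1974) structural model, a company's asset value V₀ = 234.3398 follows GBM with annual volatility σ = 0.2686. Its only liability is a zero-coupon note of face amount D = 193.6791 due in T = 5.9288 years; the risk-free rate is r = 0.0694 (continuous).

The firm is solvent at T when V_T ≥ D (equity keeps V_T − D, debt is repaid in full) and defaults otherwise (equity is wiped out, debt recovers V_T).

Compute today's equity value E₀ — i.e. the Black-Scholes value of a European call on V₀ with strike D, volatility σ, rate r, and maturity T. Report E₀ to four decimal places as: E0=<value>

d₁ = [ln(V₀/D) + (r + σ²/2)T] / (σ√T)
   = [ln(234.3398/193.6791) + (0.0694 + 0.5·0.2686²)·5.9288] / (0.2686·√5.9288)
   = [0.190570 + 0.625328] / 0.654018 = 1.247517
d₂ = d₁ − σ√T = 1.247517 − 0.654018 = 0.593499
N(d₁) = 0.893896,  N(d₂) = 0.723576,  e^(−rT) = 0.662683
E₀ = V₀·N(d₁) − D·e^(−rT)·N(d₂)
   = 234.3398·0.893896 − 193.6791·0.662683·0.723576 = 116.605940

E0=116.6059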